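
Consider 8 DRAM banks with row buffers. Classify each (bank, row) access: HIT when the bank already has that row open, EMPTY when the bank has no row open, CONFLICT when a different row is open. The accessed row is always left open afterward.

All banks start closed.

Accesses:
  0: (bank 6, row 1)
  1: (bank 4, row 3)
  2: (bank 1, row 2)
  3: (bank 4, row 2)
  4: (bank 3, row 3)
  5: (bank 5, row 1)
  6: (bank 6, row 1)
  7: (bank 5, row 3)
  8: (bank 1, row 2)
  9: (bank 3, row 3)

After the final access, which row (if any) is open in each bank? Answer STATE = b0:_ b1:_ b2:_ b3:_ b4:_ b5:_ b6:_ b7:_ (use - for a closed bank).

  [0] b6 r1: no row ⇒ E
  [1] b4 r3: no row ⇒ E
  [2] b1 r2: no row ⇒ E
  [3] b4 r2: had r3 ⇒ C
  [4] b3 r3: no row ⇒ E
  [5] b5 r1: no row ⇒ E
  [6] b6 r1: had r1 ⇒ H
  [7] b5 r3: had r1 ⇒ C
  [8] b1 r2: had r2 ⇒ H
  [9] b3 r3: had r3 ⇒ H

STATE = b0:- b1:2 b2:- b3:3 b4:2 b5:3 b6:1 b7:-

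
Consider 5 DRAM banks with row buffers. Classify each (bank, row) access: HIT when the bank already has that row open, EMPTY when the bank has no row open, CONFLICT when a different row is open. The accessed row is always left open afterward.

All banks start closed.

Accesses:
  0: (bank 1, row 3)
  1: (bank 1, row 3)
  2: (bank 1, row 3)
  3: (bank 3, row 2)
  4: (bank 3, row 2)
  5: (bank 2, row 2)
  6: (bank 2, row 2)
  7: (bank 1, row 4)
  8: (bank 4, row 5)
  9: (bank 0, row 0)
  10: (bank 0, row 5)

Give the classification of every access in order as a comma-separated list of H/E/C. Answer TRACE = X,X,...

TRACE = E,H,H,E,H,E,H,C,E,E,C

0: bank 1 row 3 — prev None → EMPTY
1: bank 1 row 3 — prev 3 → HIT
2: bank 1 row 3 — prev 3 → HIT
3: bank 3 row 2 — prev None → EMPTY
4: bank 3 row 2 — prev 2 → HIT
5: bank 2 row 2 — prev None → EMPTY
6: bank 2 row 2 — prev 2 → HIT
7: bank 1 row 4 — prev 3 → CONFLICT
8: bank 4 row 5 — prev None → EMPTY
9: bank 0 row 0 — prev None → EMPTY
10: bank 0 row 5 — prev 0 → CONFLICT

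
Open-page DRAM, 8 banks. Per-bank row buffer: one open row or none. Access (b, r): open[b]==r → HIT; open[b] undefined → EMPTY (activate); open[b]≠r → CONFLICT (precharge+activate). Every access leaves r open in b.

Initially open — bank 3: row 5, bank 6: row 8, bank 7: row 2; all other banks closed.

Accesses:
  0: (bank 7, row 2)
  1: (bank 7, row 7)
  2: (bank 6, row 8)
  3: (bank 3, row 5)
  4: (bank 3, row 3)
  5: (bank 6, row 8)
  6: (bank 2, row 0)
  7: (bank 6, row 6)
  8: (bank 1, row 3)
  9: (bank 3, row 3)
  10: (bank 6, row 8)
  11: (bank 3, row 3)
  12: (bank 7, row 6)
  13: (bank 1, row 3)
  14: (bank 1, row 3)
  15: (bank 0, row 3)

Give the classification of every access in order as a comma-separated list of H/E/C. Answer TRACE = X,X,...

TRACE = H,C,H,H,C,H,E,C,E,H,C,H,C,H,H,E

0: bank 7 row 2 — prev 2 → HIT
1: bank 7 row 7 — prev 2 → CONFLICT
2: bank 6 row 8 — prev 8 → HIT
3: bank 3 row 5 — prev 5 → HIT
4: bank 3 row 3 — prev 5 → CONFLICT
5: bank 6 row 8 — prev 8 → HIT
6: bank 2 row 0 — prev None → EMPTY
7: bank 6 row 6 — prev 8 → CONFLICT
8: bank 1 row 3 — prev None → EMPTY
9: bank 3 row 3 — prev 3 → HIT
10: bank 6 row 8 — prev 6 → CONFLICT
11: bank 3 row 3 — prev 3 → HIT
12: bank 7 row 6 — prev 7 → CONFLICT
13: bank 1 row 3 — prev 3 → HIT
14: bank 1 row 3 — prev 3 → HIT
15: bank 0 row 3 — prev None → EMPTY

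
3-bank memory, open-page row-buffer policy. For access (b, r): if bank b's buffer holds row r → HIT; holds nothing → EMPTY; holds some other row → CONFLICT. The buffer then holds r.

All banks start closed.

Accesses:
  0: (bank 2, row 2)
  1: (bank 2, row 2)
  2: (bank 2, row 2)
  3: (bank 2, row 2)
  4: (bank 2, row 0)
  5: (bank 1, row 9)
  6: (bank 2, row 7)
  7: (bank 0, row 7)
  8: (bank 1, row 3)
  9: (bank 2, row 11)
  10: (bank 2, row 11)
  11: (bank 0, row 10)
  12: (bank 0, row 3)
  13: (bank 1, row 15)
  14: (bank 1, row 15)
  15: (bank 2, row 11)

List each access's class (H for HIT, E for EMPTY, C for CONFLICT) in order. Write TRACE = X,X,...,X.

0: bank 2 row 2 — prev None → EMPTY
1: bank 2 row 2 — prev 2 → HIT
2: bank 2 row 2 — prev 2 → HIT
3: bank 2 row 2 — prev 2 → HIT
4: bank 2 row 0 — prev 2 → CONFLICT
5: bank 1 row 9 — prev None → EMPTY
6: bank 2 row 7 — prev 0 → CONFLICT
7: bank 0 row 7 — prev None → EMPTY
8: bank 1 row 3 — prev 9 → CONFLICT
9: bank 2 row 11 — prev 7 → CONFLICT
10: bank 2 row 11 — prev 11 → HIT
11: bank 0 row 10 — prev 7 → CONFLICT
12: bank 0 row 3 — prev 10 → CONFLICT
13: bank 1 row 15 — prev 3 → CONFLICT
14: bank 1 row 15 — prev 15 → HIT
15: bank 2 row 11 — prev 11 → HIT

TRACE = E,H,H,H,C,E,C,E,C,C,H,C,C,C,H,H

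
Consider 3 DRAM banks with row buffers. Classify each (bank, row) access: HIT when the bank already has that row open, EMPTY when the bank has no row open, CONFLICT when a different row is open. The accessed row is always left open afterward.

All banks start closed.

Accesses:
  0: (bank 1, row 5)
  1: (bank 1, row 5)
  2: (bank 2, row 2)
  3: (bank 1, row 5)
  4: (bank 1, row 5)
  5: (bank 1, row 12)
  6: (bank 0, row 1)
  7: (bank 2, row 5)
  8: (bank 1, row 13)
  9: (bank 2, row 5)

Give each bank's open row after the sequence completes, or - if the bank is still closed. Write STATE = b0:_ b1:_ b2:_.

  [0] b1 r5: no row ⇒ E
  [1] b1 r5: had r5 ⇒ H
  [2] b2 r2: no row ⇒ E
  [3] b1 r5: had r5 ⇒ H
  [4] b1 r5: had r5 ⇒ H
  [5] b1 r12: had r5 ⇒ C
  [6] b0 r1: no row ⇒ E
  [7] b2 r5: had r2 ⇒ C
  [8] b1 r13: had r12 ⇒ C
  [9] b2 r5: had r5 ⇒ H

STATE = b0:1 b1:13 b2:5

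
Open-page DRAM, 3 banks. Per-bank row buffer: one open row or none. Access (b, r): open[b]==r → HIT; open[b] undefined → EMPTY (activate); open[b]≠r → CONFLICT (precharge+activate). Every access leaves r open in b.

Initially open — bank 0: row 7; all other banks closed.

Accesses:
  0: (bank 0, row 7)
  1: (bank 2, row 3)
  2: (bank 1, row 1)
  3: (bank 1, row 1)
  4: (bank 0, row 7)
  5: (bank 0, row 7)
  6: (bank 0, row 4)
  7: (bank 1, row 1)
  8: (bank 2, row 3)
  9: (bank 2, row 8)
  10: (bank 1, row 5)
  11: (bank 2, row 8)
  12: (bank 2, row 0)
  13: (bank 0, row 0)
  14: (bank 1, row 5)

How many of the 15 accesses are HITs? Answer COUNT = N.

#0 (0,7) H  (was 7)
#1 (2,3) E
#2 (1,1) E
#3 (1,1) H  (was 1)
#4 (0,7) H  (was 7)
#5 (0,7) H  (was 7)
#6 (0,4) C  (was 7)
#7 (1,1) H  (was 1)
#8 (2,3) H  (was 3)
#9 (2,8) C  (was 3)
#10 (1,5) C  (was 1)
#11 (2,8) H  (was 8)
#12 (2,0) C  (was 8)
#13 (0,0) C  (was 4)
#14 (1,5) H  (was 5)

COUNT = 8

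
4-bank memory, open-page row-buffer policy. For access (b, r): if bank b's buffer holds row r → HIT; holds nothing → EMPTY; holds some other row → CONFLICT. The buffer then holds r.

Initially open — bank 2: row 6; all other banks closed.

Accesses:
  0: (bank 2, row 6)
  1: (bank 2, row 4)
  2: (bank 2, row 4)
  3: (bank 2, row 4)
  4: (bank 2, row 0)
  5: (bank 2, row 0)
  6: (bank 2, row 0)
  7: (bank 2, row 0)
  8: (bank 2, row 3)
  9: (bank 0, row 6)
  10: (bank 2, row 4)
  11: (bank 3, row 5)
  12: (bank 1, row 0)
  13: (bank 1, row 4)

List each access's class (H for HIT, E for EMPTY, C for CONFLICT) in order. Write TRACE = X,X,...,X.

TRACE = H,C,H,H,C,H,H,H,C,E,C,E,E,C

  [0] b2 r6: had r6 ⇒ H
  [1] b2 r4: had r6 ⇒ C
  [2] b2 r4: had r4 ⇒ H
  [3] b2 r4: had r4 ⇒ H
  [4] b2 r0: had r4 ⇒ C
  [5] b2 r0: had r0 ⇒ H
  [6] b2 r0: had r0 ⇒ H
  [7] b2 r0: had r0 ⇒ H
  [8] b2 r3: had r0 ⇒ C
  [9] b0 r6: no row ⇒ E
  [10] b2 r4: had r3 ⇒ C
  [11] b3 r5: no row ⇒ E
  [12] b1 r0: no row ⇒ E
  [13] b1 r4: had r0 ⇒ C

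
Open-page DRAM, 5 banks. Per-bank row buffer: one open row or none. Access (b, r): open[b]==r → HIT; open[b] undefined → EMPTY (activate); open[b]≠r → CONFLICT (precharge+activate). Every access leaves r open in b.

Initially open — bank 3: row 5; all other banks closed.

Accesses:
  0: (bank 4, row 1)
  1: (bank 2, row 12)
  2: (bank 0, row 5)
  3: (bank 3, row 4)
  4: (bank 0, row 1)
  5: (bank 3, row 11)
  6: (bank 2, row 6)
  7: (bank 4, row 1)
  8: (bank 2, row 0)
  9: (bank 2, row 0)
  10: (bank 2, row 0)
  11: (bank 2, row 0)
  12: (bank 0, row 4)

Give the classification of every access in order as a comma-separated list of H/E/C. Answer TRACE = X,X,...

TRACE = E,E,E,C,C,C,C,H,C,H,H,H,C

#0 (4,1) E
#1 (2,12) E
#2 (0,5) E
#3 (3,4) C  (was 5)
#4 (0,1) C  (was 5)
#5 (3,11) C  (was 4)
#6 (2,6) C  (was 12)
#7 (4,1) H  (was 1)
#8 (2,0) C  (was 6)
#9 (2,0) H  (was 0)
#10 (2,0) H  (was 0)
#11 (2,0) H  (was 0)
#12 (0,4) C  (was 1)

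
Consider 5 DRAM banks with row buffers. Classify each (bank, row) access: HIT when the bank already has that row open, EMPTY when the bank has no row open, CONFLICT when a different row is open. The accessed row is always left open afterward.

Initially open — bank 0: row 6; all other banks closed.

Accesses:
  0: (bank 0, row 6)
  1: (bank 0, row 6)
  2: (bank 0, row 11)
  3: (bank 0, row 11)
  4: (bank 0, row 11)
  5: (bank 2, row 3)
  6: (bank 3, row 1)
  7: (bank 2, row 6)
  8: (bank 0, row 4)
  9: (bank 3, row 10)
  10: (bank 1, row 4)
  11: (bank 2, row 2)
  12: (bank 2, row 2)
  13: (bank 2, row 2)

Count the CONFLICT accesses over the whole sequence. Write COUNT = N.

COUNT = 5

#0 (0,6) H  (was 6)
#1 (0,6) H  (was 6)
#2 (0,11) C  (was 6)
#3 (0,11) H  (was 11)
#4 (0,11) H  (was 11)
#5 (2,3) E
#6 (3,1) E
#7 (2,6) C  (was 3)
#8 (0,4) C  (was 11)
#9 (3,10) C  (was 1)
#10 (1,4) E
#11 (2,2) C  (was 6)
#12 (2,2) H  (was 2)
#13 (2,2) H  (was 2)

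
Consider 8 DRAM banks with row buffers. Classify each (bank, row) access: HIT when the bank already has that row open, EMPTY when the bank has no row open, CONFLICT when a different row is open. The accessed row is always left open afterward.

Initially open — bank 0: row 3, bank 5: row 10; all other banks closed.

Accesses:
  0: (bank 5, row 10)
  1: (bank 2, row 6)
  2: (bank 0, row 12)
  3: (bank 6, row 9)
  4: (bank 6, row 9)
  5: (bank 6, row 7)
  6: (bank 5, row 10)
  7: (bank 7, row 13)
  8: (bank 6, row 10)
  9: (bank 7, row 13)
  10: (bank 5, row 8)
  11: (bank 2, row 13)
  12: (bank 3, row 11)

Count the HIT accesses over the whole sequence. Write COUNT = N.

  [0] b5 r10: had r10 ⇒ H
  [1] b2 r6: no row ⇒ E
  [2] b0 r12: had r3 ⇒ C
  [3] b6 r9: no row ⇒ E
  [4] b6 r9: had r9 ⇒ H
  [5] b6 r7: had r9 ⇒ C
  [6] b5 r10: had r10 ⇒ H
  [7] b7 r13: no row ⇒ E
  [8] b6 r10: had r7 ⇒ C
  [9] b7 r13: had r13 ⇒ H
  [10] b5 r8: had r10 ⇒ C
  [11] b2 r13: had r6 ⇒ C
  [12] b3 r11: no row ⇒ E

COUNT = 4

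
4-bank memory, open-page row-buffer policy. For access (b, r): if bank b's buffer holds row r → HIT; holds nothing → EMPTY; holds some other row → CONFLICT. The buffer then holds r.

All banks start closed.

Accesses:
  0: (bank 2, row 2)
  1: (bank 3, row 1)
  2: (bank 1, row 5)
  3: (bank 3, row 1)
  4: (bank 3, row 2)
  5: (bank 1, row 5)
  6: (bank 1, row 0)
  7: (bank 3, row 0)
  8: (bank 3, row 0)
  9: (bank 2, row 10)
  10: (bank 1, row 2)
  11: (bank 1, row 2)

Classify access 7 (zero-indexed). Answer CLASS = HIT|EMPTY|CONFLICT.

CLASS = CONFLICT

#0 (2,2) E
#1 (3,1) E
#2 (1,5) E
#3 (3,1) H  (was 1)
#4 (3,2) C  (was 1)
#5 (1,5) H  (was 5)
#6 (1,0) C  (was 5)
#7 (3,0) C  (was 2)
#8 (3,0) H  (was 0)
#9 (2,10) C  (was 2)
#10 (1,2) C  (was 0)
#11 (1,2) H  (was 2)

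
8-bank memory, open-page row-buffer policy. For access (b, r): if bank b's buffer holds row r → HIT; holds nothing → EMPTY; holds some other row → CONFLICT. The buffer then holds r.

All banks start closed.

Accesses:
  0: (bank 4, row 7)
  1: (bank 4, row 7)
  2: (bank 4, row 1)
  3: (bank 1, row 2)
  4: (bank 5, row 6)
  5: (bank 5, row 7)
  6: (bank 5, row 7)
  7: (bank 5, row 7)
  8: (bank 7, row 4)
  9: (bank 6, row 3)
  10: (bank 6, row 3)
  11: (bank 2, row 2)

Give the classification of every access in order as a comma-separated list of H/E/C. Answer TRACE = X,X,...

TRACE = E,H,C,E,E,C,H,H,E,E,H,E

#0 (4,7) E
#1 (4,7) H  (was 7)
#2 (4,1) C  (was 7)
#3 (1,2) E
#4 (5,6) E
#5 (5,7) C  (was 6)
#6 (5,7) H  (was 7)
#7 (5,7) H  (was 7)
#8 (7,4) E
#9 (6,3) E
#10 (6,3) H  (was 3)
#11 (2,2) E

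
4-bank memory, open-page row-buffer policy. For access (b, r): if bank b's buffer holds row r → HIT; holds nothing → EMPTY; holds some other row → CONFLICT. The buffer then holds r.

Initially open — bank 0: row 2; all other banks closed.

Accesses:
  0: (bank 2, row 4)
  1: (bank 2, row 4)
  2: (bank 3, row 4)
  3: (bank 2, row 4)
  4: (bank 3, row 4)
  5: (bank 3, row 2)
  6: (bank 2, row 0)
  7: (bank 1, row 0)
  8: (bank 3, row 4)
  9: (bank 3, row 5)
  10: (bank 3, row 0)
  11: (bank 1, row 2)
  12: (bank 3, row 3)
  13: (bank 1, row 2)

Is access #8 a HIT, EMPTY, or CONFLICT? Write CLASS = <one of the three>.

step 0: bank2 None->4 [EMPTY]
step 1: bank2 4->4 [HIT]
step 2: bank3 None->4 [EMPTY]
step 3: bank2 4->4 [HIT]
step 4: bank3 4->4 [HIT]
step 5: bank3 4->2 [CONFLICT]
step 6: bank2 4->0 [CONFLICT]
step 7: bank1 None->0 [EMPTY]
step 8: bank3 2->4 [CONFLICT]
step 9: bank3 4->5 [CONFLICT]
step 10: bank3 5->0 [CONFLICT]
step 11: bank1 0->2 [CONFLICT]
step 12: bank3 0->3 [CONFLICT]
step 13: bank1 2->2 [HIT]

CLASS = CONFLICT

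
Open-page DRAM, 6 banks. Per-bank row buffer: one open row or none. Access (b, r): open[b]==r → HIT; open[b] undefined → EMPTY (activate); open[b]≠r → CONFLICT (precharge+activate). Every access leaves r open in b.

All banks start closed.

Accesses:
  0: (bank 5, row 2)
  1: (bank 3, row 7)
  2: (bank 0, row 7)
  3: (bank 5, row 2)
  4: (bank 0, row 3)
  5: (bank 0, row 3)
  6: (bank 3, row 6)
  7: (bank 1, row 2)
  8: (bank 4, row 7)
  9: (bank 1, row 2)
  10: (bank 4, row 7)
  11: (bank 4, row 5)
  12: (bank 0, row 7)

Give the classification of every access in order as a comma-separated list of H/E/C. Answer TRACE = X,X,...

0: bank 5 row 2 — prev None → EMPTY
1: bank 3 row 7 — prev None → EMPTY
2: bank 0 row 7 — prev None → EMPTY
3: bank 5 row 2 — prev 2 → HIT
4: bank 0 row 3 — prev 7 → CONFLICT
5: bank 0 row 3 — prev 3 → HIT
6: bank 3 row 6 — prev 7 → CONFLICT
7: bank 1 row 2 — prev None → EMPTY
8: bank 4 row 7 — prev None → EMPTY
9: bank 1 row 2 — prev 2 → HIT
10: bank 4 row 7 — prev 7 → HIT
11: bank 4 row 5 — prev 7 → CONFLICT
12: bank 0 row 7 — prev 3 → CONFLICT

TRACE = E,E,E,H,C,H,C,E,E,H,H,C,C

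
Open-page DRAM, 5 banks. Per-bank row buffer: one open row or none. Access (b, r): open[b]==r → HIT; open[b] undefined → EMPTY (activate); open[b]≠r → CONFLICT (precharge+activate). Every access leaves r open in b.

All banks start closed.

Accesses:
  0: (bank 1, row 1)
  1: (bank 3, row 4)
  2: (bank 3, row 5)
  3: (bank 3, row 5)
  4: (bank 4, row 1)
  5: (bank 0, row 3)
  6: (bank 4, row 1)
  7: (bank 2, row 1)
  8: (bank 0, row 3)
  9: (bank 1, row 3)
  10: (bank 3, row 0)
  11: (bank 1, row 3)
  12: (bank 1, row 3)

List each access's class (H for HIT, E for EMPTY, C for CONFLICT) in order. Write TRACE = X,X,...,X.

TRACE = E,E,C,H,E,E,H,E,H,C,C,H,H

  [0] b1 r1: no row ⇒ E
  [1] b3 r4: no row ⇒ E
  [2] b3 r5: had r4 ⇒ C
  [3] b3 r5: had r5 ⇒ H
  [4] b4 r1: no row ⇒ E
  [5] b0 r3: no row ⇒ E
  [6] b4 r1: had r1 ⇒ H
  [7] b2 r1: no row ⇒ E
  [8] b0 r3: had r3 ⇒ H
  [9] b1 r3: had r1 ⇒ C
  [10] b3 r0: had r5 ⇒ C
  [11] b1 r3: had r3 ⇒ H
  [12] b1 r3: had r3 ⇒ H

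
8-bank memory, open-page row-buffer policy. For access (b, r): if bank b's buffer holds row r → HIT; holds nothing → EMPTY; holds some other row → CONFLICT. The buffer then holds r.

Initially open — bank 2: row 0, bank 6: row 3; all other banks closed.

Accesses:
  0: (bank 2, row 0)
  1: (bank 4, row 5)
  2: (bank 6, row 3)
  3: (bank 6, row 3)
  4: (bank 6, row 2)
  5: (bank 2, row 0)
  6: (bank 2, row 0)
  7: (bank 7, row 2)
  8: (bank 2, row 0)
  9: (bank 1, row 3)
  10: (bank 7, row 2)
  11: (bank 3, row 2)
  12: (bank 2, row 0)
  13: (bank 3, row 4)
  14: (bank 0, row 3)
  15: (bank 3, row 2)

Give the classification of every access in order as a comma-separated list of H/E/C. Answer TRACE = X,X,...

0: bank 2 row 0 — prev 0 → HIT
1: bank 4 row 5 — prev None → EMPTY
2: bank 6 row 3 — prev 3 → HIT
3: bank 6 row 3 — prev 3 → HIT
4: bank 6 row 2 — prev 3 → CONFLICT
5: bank 2 row 0 — prev 0 → HIT
6: bank 2 row 0 — prev 0 → HIT
7: bank 7 row 2 — prev None → EMPTY
8: bank 2 row 0 — prev 0 → HIT
9: bank 1 row 3 — prev None → EMPTY
10: bank 7 row 2 — prev 2 → HIT
11: bank 3 row 2 — prev None → EMPTY
12: bank 2 row 0 — prev 0 → HIT
13: bank 3 row 4 — prev 2 → CONFLICT
14: bank 0 row 3 — prev None → EMPTY
15: bank 3 row 2 — prev 4 → CONFLICT

TRACE = H,E,H,H,C,H,H,E,H,E,H,E,H,C,E,C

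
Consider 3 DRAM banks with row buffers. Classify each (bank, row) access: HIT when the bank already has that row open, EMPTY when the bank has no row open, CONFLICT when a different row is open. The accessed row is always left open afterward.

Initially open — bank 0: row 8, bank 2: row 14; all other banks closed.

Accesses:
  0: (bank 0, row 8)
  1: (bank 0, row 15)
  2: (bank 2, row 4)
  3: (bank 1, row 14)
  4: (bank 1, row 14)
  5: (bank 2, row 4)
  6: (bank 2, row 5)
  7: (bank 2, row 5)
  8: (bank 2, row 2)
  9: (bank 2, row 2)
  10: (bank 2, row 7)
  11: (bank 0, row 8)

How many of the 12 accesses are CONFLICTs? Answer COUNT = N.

  [0] b0 r8: had r8 ⇒ H
  [1] b0 r15: had r8 ⇒ C
  [2] b2 r4: had r14 ⇒ C
  [3] b1 r14: no row ⇒ E
  [4] b1 r14: had r14 ⇒ H
  [5] b2 r4: had r4 ⇒ H
  [6] b2 r5: had r4 ⇒ C
  [7] b2 r5: had r5 ⇒ H
  [8] b2 r2: had r5 ⇒ C
  [9] b2 r2: had r2 ⇒ H
  [10] b2 r7: had r2 ⇒ C
  [11] b0 r8: had r15 ⇒ C

COUNT = 6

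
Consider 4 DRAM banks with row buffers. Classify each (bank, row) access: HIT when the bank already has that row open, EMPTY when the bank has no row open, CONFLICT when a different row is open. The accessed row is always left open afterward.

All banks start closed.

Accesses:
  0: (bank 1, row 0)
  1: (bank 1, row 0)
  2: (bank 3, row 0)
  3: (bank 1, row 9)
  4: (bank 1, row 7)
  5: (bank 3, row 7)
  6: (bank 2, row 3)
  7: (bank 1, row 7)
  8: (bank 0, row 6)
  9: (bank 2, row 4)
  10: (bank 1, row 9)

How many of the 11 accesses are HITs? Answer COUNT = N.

COUNT = 2

#0 (1,0) E
#1 (1,0) H  (was 0)
#2 (3,0) E
#3 (1,9) C  (was 0)
#4 (1,7) C  (was 9)
#5 (3,7) C  (was 0)
#6 (2,3) E
#7 (1,7) H  (was 7)
#8 (0,6) E
#9 (2,4) C  (was 3)
#10 (1,9) C  (was 7)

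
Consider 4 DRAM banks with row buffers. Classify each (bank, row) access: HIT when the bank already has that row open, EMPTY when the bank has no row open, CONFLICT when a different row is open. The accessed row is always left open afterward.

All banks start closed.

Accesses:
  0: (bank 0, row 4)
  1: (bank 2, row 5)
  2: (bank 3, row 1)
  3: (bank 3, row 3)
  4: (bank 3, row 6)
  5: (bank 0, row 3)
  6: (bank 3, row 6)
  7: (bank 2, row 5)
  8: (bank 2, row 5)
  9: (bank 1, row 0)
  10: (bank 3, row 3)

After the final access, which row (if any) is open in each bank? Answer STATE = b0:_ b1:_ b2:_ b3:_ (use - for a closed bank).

step 0: bank0 None->4 [EMPTY]
step 1: bank2 None->5 [EMPTY]
step 2: bank3 None->1 [EMPTY]
step 3: bank3 1->3 [CONFLICT]
step 4: bank3 3->6 [CONFLICT]
step 5: bank0 4->3 [CONFLICT]
step 6: bank3 6->6 [HIT]
step 7: bank2 5->5 [HIT]
step 8: bank2 5->5 [HIT]
step 9: bank1 None->0 [EMPTY]
step 10: bank3 6->3 [CONFLICT]

STATE = b0:3 b1:0 b2:5 b3:3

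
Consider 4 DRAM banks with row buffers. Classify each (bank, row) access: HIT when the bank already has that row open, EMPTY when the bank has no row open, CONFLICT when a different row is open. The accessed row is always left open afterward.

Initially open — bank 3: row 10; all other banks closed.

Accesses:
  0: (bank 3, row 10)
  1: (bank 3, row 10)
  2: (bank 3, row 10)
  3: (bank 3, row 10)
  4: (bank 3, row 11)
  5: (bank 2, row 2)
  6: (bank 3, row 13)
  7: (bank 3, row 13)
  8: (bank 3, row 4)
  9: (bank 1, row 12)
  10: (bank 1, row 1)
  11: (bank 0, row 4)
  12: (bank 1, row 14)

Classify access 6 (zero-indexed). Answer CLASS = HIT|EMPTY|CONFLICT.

#0 (3,10) H  (was 10)
#1 (3,10) H  (was 10)
#2 (3,10) H  (was 10)
#3 (3,10) H  (was 10)
#4 (3,11) C  (was 10)
#5 (2,2) E
#6 (3,13) C  (was 11)
#7 (3,13) H  (was 13)
#8 (3,4) C  (was 13)
#9 (1,12) E
#10 (1,1) C  (was 12)
#11 (0,4) E
#12 (1,14) C  (was 1)

CLASS = CONFLICT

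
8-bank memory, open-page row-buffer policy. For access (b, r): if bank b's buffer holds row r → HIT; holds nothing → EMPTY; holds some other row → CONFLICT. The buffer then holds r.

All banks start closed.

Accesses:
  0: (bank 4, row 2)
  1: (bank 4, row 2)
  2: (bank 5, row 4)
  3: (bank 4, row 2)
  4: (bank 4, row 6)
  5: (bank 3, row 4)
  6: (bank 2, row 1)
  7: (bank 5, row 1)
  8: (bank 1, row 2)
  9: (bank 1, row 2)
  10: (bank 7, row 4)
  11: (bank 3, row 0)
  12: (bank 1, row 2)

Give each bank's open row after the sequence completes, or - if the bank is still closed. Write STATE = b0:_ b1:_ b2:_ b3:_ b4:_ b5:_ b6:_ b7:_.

#0 (4,2) E
#1 (4,2) H  (was 2)
#2 (5,4) E
#3 (4,2) H  (was 2)
#4 (4,6) C  (was 2)
#5 (3,4) E
#6 (2,1) E
#7 (5,1) C  (was 4)
#8 (1,2) E
#9 (1,2) H  (was 2)
#10 (7,4) E
#11 (3,0) C  (was 4)
#12 (1,2) H  (was 2)

STATE = b0:- b1:2 b2:1 b3:0 b4:6 b5:1 b6:- b7:4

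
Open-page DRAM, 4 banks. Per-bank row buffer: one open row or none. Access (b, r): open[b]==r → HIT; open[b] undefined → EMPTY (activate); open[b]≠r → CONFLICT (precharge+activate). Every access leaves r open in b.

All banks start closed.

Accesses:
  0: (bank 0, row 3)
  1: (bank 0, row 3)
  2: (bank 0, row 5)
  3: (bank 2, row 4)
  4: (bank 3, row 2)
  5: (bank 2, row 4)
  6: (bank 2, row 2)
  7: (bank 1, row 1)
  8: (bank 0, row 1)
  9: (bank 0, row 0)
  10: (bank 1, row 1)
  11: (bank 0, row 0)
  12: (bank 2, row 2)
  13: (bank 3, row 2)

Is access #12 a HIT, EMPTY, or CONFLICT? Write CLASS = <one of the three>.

  [0] b0 r3: no row ⇒ E
  [1] b0 r3: had r3 ⇒ H
  [2] b0 r5: had r3 ⇒ C
  [3] b2 r4: no row ⇒ E
  [4] b3 r2: no row ⇒ E
  [5] b2 r4: had r4 ⇒ H
  [6] b2 r2: had r4 ⇒ C
  [7] b1 r1: no row ⇒ E
  [8] b0 r1: had r5 ⇒ C
  [9] b0 r0: had r1 ⇒ C
  [10] b1 r1: had r1 ⇒ H
  [11] b0 r0: had r0 ⇒ H
  [12] b2 r2: had r2 ⇒ H
  [13] b3 r2: had r2 ⇒ H

CLASS = HIT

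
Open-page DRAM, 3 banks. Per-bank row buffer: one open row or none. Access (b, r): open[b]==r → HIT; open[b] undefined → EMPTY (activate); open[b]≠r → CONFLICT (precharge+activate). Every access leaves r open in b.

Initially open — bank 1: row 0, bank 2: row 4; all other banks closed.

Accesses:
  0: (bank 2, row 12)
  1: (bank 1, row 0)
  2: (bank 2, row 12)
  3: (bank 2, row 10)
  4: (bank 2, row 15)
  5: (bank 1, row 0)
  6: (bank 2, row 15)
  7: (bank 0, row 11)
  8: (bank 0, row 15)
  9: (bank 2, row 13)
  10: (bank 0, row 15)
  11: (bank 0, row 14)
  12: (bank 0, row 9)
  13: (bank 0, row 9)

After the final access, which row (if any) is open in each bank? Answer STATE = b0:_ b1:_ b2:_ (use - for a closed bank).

step 0: bank2 4->12 [CONFLICT]
step 1: bank1 0->0 [HIT]
step 2: bank2 12->12 [HIT]
step 3: bank2 12->10 [CONFLICT]
step 4: bank2 10->15 [CONFLICT]
step 5: bank1 0->0 [HIT]
step 6: bank2 15->15 [HIT]
step 7: bank0 None->11 [EMPTY]
step 8: bank0 11->15 [CONFLICT]
step 9: bank2 15->13 [CONFLICT]
step 10: bank0 15->15 [HIT]
step 11: bank0 15->14 [CONFLICT]
step 12: bank0 14->9 [CONFLICT]
step 13: bank0 9->9 [HIT]

STATE = b0:9 b1:0 b2:13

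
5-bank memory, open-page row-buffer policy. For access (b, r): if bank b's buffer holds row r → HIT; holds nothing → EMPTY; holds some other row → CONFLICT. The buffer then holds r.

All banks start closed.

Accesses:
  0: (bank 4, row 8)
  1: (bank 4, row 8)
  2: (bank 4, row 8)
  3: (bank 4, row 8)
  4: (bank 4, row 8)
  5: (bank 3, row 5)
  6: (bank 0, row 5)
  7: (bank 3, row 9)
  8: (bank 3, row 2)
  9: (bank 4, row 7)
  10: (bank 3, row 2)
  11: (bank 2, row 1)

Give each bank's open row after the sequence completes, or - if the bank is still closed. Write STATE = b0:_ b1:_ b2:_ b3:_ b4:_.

STATE = b0:5 b1:- b2:1 b3:2 b4:7

  [0] b4 r8: no row ⇒ E
  [1] b4 r8: had r8 ⇒ H
  [2] b4 r8: had r8 ⇒ H
  [3] b4 r8: had r8 ⇒ H
  [4] b4 r8: had r8 ⇒ H
  [5] b3 r5: no row ⇒ E
  [6] b0 r5: no row ⇒ E
  [7] b3 r9: had r5 ⇒ C
  [8] b3 r2: had r9 ⇒ C
  [9] b4 r7: had r8 ⇒ C
  [10] b3 r2: had r2 ⇒ H
  [11] b2 r1: no row ⇒ E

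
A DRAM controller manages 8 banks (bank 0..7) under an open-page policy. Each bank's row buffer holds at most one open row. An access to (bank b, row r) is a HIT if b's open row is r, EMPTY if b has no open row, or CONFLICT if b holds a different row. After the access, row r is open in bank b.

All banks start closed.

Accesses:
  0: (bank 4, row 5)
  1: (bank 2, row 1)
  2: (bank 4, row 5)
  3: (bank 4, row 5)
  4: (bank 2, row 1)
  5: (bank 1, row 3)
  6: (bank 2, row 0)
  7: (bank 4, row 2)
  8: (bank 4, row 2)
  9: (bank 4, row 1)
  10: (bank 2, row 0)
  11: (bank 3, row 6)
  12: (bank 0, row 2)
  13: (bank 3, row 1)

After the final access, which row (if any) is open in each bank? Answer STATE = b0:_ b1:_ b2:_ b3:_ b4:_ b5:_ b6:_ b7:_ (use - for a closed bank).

STATE = b0:2 b1:3 b2:0 b3:1 b4:1 b5:- b6:- b7:-

#0 (4,5) E
#1 (2,1) E
#2 (4,5) H  (was 5)
#3 (4,5) H  (was 5)
#4 (2,1) H  (was 1)
#5 (1,3) E
#6 (2,0) C  (was 1)
#7 (4,2) C  (was 5)
#8 (4,2) H  (was 2)
#9 (4,1) C  (was 2)
#10 (2,0) H  (was 0)
#11 (3,6) E
#12 (0,2) E
#13 (3,1) C  (was 6)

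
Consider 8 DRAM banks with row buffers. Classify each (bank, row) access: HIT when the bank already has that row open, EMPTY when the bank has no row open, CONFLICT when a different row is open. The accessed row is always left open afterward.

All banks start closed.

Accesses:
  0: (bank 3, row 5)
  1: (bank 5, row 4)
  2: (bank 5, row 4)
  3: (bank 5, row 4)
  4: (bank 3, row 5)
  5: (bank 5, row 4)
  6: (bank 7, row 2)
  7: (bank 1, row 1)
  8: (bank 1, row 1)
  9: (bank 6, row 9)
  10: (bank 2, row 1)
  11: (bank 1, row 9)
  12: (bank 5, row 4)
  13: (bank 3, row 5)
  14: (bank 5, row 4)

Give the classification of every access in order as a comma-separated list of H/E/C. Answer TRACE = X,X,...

step 0: bank3 None->5 [EMPTY]
step 1: bank5 None->4 [EMPTY]
step 2: bank5 4->4 [HIT]
step 3: bank5 4->4 [HIT]
step 4: bank3 5->5 [HIT]
step 5: bank5 4->4 [HIT]
step 6: bank7 None->2 [EMPTY]
step 7: bank1 None->1 [EMPTY]
step 8: bank1 1->1 [HIT]
step 9: bank6 None->9 [EMPTY]
step 10: bank2 None->1 [EMPTY]
step 11: bank1 1->9 [CONFLICT]
step 12: bank5 4->4 [HIT]
step 13: bank3 5->5 [HIT]
step 14: bank5 4->4 [HIT]

TRACE = E,E,H,H,H,H,E,E,H,E,E,C,H,H,H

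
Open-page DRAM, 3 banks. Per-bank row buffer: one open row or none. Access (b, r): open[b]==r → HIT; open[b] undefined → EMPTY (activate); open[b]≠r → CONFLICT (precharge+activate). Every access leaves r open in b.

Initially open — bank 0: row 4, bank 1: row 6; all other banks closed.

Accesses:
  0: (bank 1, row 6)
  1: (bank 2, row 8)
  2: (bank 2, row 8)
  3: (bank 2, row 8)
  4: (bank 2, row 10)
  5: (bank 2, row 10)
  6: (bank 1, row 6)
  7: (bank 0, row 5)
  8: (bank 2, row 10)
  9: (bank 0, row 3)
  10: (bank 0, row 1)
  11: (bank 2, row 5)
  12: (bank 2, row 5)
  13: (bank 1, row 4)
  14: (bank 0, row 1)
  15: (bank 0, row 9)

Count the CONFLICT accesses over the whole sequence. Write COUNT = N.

  [0] b1 r6: had r6 ⇒ H
  [1] b2 r8: no row ⇒ E
  [2] b2 r8: had r8 ⇒ H
  [3] b2 r8: had r8 ⇒ H
  [4] b2 r10: had r8 ⇒ C
  [5] b2 r10: had r10 ⇒ H
  [6] b1 r6: had r6 ⇒ H
  [7] b0 r5: had r4 ⇒ C
  [8] b2 r10: had r10 ⇒ H
  [9] b0 r3: had r5 ⇒ C
  [10] b0 r1: had r3 ⇒ C
  [11] b2 r5: had r10 ⇒ C
  [12] b2 r5: had r5 ⇒ H
  [13] b1 r4: had r6 ⇒ C
  [14] b0 r1: had r1 ⇒ H
  [15] b0 r9: had r1 ⇒ C

COUNT = 7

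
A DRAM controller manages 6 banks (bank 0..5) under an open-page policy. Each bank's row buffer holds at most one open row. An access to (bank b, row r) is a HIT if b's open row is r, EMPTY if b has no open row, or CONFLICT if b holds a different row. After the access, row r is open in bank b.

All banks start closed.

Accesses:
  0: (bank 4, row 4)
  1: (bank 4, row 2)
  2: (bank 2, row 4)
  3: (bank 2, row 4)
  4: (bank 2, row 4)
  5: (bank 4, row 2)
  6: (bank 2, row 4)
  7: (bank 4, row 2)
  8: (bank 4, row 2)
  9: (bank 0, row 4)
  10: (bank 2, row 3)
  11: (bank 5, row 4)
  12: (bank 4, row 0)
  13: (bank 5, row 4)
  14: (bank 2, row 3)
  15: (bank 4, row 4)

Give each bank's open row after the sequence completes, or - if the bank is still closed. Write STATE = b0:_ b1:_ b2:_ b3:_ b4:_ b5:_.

STATE = b0:4 b1:- b2:3 b3:- b4:4 b5:4

step 0: bank4 None->4 [EMPTY]
step 1: bank4 4->2 [CONFLICT]
step 2: bank2 None->4 [EMPTY]
step 3: bank2 4->4 [HIT]
step 4: bank2 4->4 [HIT]
step 5: bank4 2->2 [HIT]
step 6: bank2 4->4 [HIT]
step 7: bank4 2->2 [HIT]
step 8: bank4 2->2 [HIT]
step 9: bank0 None->4 [EMPTY]
step 10: bank2 4->3 [CONFLICT]
step 11: bank5 None->4 [EMPTY]
step 12: bank4 2->0 [CONFLICT]
step 13: bank5 4->4 [HIT]
step 14: bank2 3->3 [HIT]
step 15: bank4 0->4 [CONFLICT]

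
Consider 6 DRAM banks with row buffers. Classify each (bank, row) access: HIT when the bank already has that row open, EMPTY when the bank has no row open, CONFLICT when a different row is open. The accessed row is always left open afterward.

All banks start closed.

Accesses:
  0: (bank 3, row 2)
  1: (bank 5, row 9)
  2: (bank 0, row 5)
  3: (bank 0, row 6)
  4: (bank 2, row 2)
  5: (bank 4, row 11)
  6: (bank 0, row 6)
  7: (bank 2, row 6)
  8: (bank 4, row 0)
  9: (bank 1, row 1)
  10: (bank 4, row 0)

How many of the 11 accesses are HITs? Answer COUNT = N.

step 0: bank3 None->2 [EMPTY]
step 1: bank5 None->9 [EMPTY]
step 2: bank0 None->5 [EMPTY]
step 3: bank0 5->6 [CONFLICT]
step 4: bank2 None->2 [EMPTY]
step 5: bank4 None->11 [EMPTY]
step 6: bank0 6->6 [HIT]
step 7: bank2 2->6 [CONFLICT]
step 8: bank4 11->0 [CONFLICT]
step 9: bank1 None->1 [EMPTY]
step 10: bank4 0->0 [HIT]

COUNT = 2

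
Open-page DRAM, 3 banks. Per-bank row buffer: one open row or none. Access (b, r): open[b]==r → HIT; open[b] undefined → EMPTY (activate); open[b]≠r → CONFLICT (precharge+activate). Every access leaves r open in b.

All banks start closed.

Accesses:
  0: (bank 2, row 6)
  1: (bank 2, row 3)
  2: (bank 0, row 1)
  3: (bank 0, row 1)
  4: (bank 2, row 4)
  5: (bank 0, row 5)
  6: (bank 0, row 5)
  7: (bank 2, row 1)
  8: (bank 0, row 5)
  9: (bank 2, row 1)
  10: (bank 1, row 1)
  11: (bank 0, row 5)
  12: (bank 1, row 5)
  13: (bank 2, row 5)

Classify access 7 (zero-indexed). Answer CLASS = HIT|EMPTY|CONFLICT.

CLASS = CONFLICT

step 0: bank2 None->6 [EMPTY]
step 1: bank2 6->3 [CONFLICT]
step 2: bank0 None->1 [EMPTY]
step 3: bank0 1->1 [HIT]
step 4: bank2 3->4 [CONFLICT]
step 5: bank0 1->5 [CONFLICT]
step 6: bank0 5->5 [HIT]
step 7: bank2 4->1 [CONFLICT]
step 8: bank0 5->5 [HIT]
step 9: bank2 1->1 [HIT]
step 10: bank1 None->1 [EMPTY]
step 11: bank0 5->5 [HIT]
step 12: bank1 1->5 [CONFLICT]
step 13: bank2 1->5 [CONFLICT]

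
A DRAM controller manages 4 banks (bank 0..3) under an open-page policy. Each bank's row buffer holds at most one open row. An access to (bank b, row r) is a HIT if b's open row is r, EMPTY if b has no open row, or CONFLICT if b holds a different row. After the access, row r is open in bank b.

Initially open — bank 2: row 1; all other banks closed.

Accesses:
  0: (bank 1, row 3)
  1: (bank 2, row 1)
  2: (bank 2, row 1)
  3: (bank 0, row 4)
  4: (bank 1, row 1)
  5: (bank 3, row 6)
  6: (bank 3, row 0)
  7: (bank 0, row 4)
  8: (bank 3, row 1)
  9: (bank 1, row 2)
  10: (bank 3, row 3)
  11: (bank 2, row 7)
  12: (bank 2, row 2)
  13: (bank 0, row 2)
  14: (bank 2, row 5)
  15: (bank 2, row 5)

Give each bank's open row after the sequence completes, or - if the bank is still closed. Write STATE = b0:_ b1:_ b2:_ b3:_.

STATE = b0:2 b1:2 b2:5 b3:3

0: bank 1 row 3 — prev None → EMPTY
1: bank 2 row 1 — prev 1 → HIT
2: bank 2 row 1 — prev 1 → HIT
3: bank 0 row 4 — prev None → EMPTY
4: bank 1 row 1 — prev 3 → CONFLICT
5: bank 3 row 6 — prev None → EMPTY
6: bank 3 row 0 — prev 6 → CONFLICT
7: bank 0 row 4 — prev 4 → HIT
8: bank 3 row 1 — prev 0 → CONFLICT
9: bank 1 row 2 — prev 1 → CONFLICT
10: bank 3 row 3 — prev 1 → CONFLICT
11: bank 2 row 7 — prev 1 → CONFLICT
12: bank 2 row 2 — prev 7 → CONFLICT
13: bank 0 row 2 — prev 4 → CONFLICT
14: bank 2 row 5 — prev 2 → CONFLICT
15: bank 2 row 5 — prev 5 → HIT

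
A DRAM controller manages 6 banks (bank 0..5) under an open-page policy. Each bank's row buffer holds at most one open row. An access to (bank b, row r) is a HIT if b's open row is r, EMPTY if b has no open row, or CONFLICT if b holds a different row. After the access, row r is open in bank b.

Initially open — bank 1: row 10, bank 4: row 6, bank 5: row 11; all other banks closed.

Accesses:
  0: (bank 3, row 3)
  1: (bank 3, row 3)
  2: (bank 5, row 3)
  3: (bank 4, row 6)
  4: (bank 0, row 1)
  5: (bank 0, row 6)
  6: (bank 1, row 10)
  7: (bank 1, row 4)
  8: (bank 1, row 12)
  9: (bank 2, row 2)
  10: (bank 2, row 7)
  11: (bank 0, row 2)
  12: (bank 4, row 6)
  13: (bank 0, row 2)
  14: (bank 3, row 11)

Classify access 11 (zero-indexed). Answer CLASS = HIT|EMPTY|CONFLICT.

  [0] b3 r3: no row ⇒ E
  [1] b3 r3: had r3 ⇒ H
  [2] b5 r3: had r11 ⇒ C
  [3] b4 r6: had r6 ⇒ H
  [4] b0 r1: no row ⇒ E
  [5] b0 r6: had r1 ⇒ C
  [6] b1 r10: had r10 ⇒ H
  [7] b1 r4: had r10 ⇒ C
  [8] b1 r12: had r4 ⇒ C
  [9] b2 r2: no row ⇒ E
  [10] b2 r7: had r2 ⇒ C
  [11] b0 r2: had r6 ⇒ C
  [12] b4 r6: had r6 ⇒ H
  [13] b0 r2: had r2 ⇒ H
  [14] b3 r11: had r3 ⇒ C

CLASS = CONFLICT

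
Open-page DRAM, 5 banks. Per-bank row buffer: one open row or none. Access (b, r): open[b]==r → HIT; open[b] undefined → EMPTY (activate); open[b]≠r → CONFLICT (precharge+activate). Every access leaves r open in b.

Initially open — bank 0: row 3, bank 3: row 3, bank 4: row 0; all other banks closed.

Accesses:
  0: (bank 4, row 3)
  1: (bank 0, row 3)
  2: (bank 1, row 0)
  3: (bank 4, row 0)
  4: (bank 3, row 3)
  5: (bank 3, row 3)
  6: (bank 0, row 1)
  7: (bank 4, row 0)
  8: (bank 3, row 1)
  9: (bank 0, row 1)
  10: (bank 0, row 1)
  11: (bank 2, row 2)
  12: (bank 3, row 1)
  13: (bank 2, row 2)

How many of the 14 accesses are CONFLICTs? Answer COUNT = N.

0: bank 4 row 3 — prev 0 → CONFLICT
1: bank 0 row 3 — prev 3 → HIT
2: bank 1 row 0 — prev None → EMPTY
3: bank 4 row 0 — prev 3 → CONFLICT
4: bank 3 row 3 — prev 3 → HIT
5: bank 3 row 3 — prev 3 → HIT
6: bank 0 row 1 — prev 3 → CONFLICT
7: bank 4 row 0 — prev 0 → HIT
8: bank 3 row 1 — prev 3 → CONFLICT
9: bank 0 row 1 — prev 1 → HIT
10: bank 0 row 1 — prev 1 → HIT
11: bank 2 row 2 — prev None → EMPTY
12: bank 3 row 1 — prev 1 → HIT
13: bank 2 row 2 — prev 2 → HIT

COUNT = 4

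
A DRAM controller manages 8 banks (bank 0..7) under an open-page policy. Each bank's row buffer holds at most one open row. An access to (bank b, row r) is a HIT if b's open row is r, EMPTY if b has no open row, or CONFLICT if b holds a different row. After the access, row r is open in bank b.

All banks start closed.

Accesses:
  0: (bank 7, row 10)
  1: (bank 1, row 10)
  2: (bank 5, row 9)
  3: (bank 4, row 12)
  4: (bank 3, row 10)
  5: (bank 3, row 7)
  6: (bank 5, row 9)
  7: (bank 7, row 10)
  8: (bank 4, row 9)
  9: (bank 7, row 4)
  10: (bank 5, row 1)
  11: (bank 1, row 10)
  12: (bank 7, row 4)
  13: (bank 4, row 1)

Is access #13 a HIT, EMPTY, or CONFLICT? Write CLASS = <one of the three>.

0: bank 7 row 10 — prev None → EMPTY
1: bank 1 row 10 — prev None → EMPTY
2: bank 5 row 9 — prev None → EMPTY
3: bank 4 row 12 — prev None → EMPTY
4: bank 3 row 10 — prev None → EMPTY
5: bank 3 row 7 — prev 10 → CONFLICT
6: bank 5 row 9 — prev 9 → HIT
7: bank 7 row 10 — prev 10 → HIT
8: bank 4 row 9 — prev 12 → CONFLICT
9: bank 7 row 4 — prev 10 → CONFLICT
10: bank 5 row 1 — prev 9 → CONFLICT
11: bank 1 row 10 — prev 10 → HIT
12: bank 7 row 4 — prev 4 → HIT
13: bank 4 row 1 — prev 9 → CONFLICT

CLASS = CONFLICT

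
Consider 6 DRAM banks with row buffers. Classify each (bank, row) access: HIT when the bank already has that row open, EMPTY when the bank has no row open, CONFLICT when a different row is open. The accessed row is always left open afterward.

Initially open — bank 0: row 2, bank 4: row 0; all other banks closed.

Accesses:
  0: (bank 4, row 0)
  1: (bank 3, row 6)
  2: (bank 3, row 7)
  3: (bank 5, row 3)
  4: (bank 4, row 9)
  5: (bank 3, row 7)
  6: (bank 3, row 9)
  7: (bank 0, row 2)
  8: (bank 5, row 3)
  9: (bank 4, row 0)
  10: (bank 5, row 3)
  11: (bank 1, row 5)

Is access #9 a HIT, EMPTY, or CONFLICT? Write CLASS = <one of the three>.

CLASS = CONFLICT

  [0] b4 r0: had r0 ⇒ H
  [1] b3 r6: no row ⇒ E
  [2] b3 r7: had r6 ⇒ C
  [3] b5 r3: no row ⇒ E
  [4] b4 r9: had r0 ⇒ C
  [5] b3 r7: had r7 ⇒ H
  [6] b3 r9: had r7 ⇒ C
  [7] b0 r2: had r2 ⇒ H
  [8] b5 r3: had r3 ⇒ H
  [9] b4 r0: had r9 ⇒ C
  [10] b5 r3: had r3 ⇒ H
  [11] b1 r5: no row ⇒ E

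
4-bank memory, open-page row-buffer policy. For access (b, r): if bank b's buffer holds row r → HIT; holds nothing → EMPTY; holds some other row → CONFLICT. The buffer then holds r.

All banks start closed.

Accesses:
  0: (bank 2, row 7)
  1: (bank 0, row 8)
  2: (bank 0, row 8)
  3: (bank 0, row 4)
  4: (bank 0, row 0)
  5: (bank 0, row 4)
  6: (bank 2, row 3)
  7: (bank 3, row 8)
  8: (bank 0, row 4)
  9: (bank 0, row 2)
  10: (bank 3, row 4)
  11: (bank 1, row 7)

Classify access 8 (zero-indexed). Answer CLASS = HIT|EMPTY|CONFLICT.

step 0: bank2 None->7 [EMPTY]
step 1: bank0 None->8 [EMPTY]
step 2: bank0 8->8 [HIT]
step 3: bank0 8->4 [CONFLICT]
step 4: bank0 4->0 [CONFLICT]
step 5: bank0 0->4 [CONFLICT]
step 6: bank2 7->3 [CONFLICT]
step 7: bank3 None->8 [EMPTY]
step 8: bank0 4->4 [HIT]
step 9: bank0 4->2 [CONFLICT]
step 10: bank3 8->4 [CONFLICT]
step 11: bank1 None->7 [EMPTY]

CLASS = HIT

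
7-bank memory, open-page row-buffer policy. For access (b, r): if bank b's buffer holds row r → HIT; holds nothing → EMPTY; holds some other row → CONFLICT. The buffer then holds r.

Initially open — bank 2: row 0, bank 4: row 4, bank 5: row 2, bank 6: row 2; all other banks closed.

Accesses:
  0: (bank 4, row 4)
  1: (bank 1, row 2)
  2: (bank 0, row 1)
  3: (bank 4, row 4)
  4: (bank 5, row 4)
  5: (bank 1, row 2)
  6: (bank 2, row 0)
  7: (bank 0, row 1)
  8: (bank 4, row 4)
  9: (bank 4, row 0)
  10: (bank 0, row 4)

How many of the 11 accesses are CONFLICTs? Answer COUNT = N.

COUNT = 3

#0 (4,4) H  (was 4)
#1 (1,2) E
#2 (0,1) E
#3 (4,4) H  (was 4)
#4 (5,4) C  (was 2)
#5 (1,2) H  (was 2)
#6 (2,0) H  (was 0)
#7 (0,1) H  (was 1)
#8 (4,4) H  (was 4)
#9 (4,0) C  (was 4)
#10 (0,4) C  (was 1)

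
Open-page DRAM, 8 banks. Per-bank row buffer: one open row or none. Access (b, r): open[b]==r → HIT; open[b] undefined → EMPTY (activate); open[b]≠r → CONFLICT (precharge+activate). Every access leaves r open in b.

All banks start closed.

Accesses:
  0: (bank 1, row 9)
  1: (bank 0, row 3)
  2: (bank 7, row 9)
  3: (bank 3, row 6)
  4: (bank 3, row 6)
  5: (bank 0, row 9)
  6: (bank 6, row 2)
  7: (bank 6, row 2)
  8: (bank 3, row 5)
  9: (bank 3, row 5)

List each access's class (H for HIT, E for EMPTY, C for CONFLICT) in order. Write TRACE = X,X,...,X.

  [0] b1 r9: no row ⇒ E
  [1] b0 r3: no row ⇒ E
  [2] b7 r9: no row ⇒ E
  [3] b3 r6: no row ⇒ E
  [4] b3 r6: had r6 ⇒ H
  [5] b0 r9: had r3 ⇒ C
  [6] b6 r2: no row ⇒ E
  [7] b6 r2: had r2 ⇒ H
  [8] b3 r5: had r6 ⇒ C
  [9] b3 r5: had r5 ⇒ H

TRACE = E,E,E,E,H,C,E,H,C,H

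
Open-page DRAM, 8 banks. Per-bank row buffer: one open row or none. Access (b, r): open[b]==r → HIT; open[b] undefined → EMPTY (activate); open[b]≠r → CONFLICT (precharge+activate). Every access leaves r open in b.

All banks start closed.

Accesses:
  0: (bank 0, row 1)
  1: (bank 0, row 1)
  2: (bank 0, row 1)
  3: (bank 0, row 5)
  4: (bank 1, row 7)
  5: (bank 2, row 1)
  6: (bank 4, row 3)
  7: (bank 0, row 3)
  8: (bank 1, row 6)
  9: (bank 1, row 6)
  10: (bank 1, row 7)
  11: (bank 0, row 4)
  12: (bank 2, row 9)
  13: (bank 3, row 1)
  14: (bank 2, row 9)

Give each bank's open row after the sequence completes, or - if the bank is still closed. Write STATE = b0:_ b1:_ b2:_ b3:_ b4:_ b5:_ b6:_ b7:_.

step 0: bank0 None->1 [EMPTY]
step 1: bank0 1->1 [HIT]
step 2: bank0 1->1 [HIT]
step 3: bank0 1->5 [CONFLICT]
step 4: bank1 None->7 [EMPTY]
step 5: bank2 None->1 [EMPTY]
step 6: bank4 None->3 [EMPTY]
step 7: bank0 5->3 [CONFLICT]
step 8: bank1 7->6 [CONFLICT]
step 9: bank1 6->6 [HIT]
step 10: bank1 6->7 [CONFLICT]
step 11: bank0 3->4 [CONFLICT]
step 12: bank2 1->9 [CONFLICT]
step 13: bank3 None->1 [EMPTY]
step 14: bank2 9->9 [HIT]

STATE = b0:4 b1:7 b2:9 b3:1 b4:3 b5:- b6:- b7:-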